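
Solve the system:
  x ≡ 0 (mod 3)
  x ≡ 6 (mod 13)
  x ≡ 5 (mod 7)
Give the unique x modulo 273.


Moduli 3, 13, 7 are pairwise coprime; by CRT there is a unique solution modulo M = 3 · 13 · 7 = 273.
Solve pairwise, accumulating the modulus:
  Start with x ≡ 0 (mod 3).
  Combine with x ≡ 6 (mod 13): since gcd(3, 13) = 1, we get a unique residue mod 39.
    Write x = 0 + 3·t and substitute into x ≡ 6 (mod 13): 3·t ≡ 6 − 0 = 6 (mod 13).
    The inverse of 3 mod 13 is 9 (since 3·9 = 27 = 2·13 + 1), so t ≡ 9·6 = 54 ≡ 2 (mod 13).
    Then x = 0 + 3·2 = 6, valid modulo lcm(3, 13) = 39: x ≡ 6 (mod 39).
  Combine with x ≡ 5 (mod 7): since gcd(39, 7) = 1, we get a unique residue mod 273.
    Write x = 6 + 39·t and substitute into x ≡ 5 (mod 7): 39·t ≡ 5 − 6 = -1 (mod 7).
    Reduce coefficients mod 7: 4·t ≡ 6 (mod 7).
    The inverse of 4 mod 7 is 2 (since 4·2 = 8 = 1·7 + 1), so t ≡ 2·6 = 12 ≡ 5 (mod 7).
    Then x = 6 + 39·5 = 201, valid modulo lcm(39, 7) = 273: x ≡ 201 (mod 273).
Verify: 201 mod 3 = 0 ✓, 201 mod 13 = 6 ✓, 201 mod 7 = 5 ✓.

x ≡ 201 (mod 273).


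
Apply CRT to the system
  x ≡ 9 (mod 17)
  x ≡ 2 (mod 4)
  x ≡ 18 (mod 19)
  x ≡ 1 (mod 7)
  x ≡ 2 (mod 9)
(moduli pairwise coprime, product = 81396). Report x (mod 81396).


Product of moduli M = 17 · 4 · 19 · 7 · 9 = 81396.
Merge one congruence at a time:
  Start: x ≡ 9 (mod 17).
  Combine with x ≡ 2 (mod 4); new modulus lcm = 68.
    Write x = 9 + 17·t and substitute into x ≡ 2 (mod 4): 17·t ≡ 2 − 9 = -7 (mod 4).
    Reduce coefficients mod 4: 1·t ≡ 1 (mod 4).
    So t ≡ 1 (mod 4).
    Then x = 9 + 17·1 = 26, valid modulo lcm(17, 4) = 68: x ≡ 26 (mod 68).
  Combine with x ≡ 18 (mod 19); new modulus lcm = 1292.
    Write x = 26 + 68·t and substitute into x ≡ 18 (mod 19): 68·t ≡ 18 − 26 = -8 (mod 19).
    Reduce coefficients mod 19: 11·t ≡ 11 (mod 19).
    The inverse of 11 mod 19 is 7 (since 11·7 = 77 = 4·19 + 1), so t ≡ 7·11 = 77 ≡ 1 (mod 19).
    Then x = 26 + 68·1 = 94, valid modulo lcm(68, 19) = 1292: x ≡ 94 (mod 1292).
  Combine with x ≡ 1 (mod 7); new modulus lcm = 9044.
    Write x = 94 + 1292·t and substitute into x ≡ 1 (mod 7): 1292·t ≡ 1 − 94 = -93 (mod 7).
    Reduce coefficients mod 7: 4·t ≡ 5 (mod 7).
    The inverse of 4 mod 7 is 2 (since 4·2 = 8 = 1·7 + 1), so t ≡ 2·5 = 10 ≡ 3 (mod 7).
    Then x = 94 + 1292·3 = 3970, valid modulo lcm(1292, 7) = 9044: x ≡ 3970 (mod 9044).
  Combine with x ≡ 2 (mod 9); new modulus lcm = 81396.
    Write x = 3970 + 9044·t and substitute into x ≡ 2 (mod 9): 9044·t ≡ 2 − 3970 = -3968 (mod 9).
    Reduce coefficients mod 9: 8·t ≡ 1 (mod 9).
    The inverse of 8 mod 9 is 8 (since 8·8 = 64 = 7·9 + 1), so t ≡ 8·1 = 8 ≡ 8 (mod 9).
    Then x = 3970 + 9044·8 = 76322, valid modulo lcm(9044, 9) = 81396: x ≡ 76322 (mod 81396).
Verify against each original: 76322 mod 17 = 9, 76322 mod 4 = 2, 76322 mod 19 = 18, 76322 mod 7 = 1, 76322 mod 9 = 2.

x ≡ 76322 (mod 81396).


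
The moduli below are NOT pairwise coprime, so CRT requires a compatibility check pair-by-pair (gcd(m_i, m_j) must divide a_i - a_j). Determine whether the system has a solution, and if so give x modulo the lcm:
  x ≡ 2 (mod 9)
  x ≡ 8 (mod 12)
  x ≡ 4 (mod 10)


Moduli 9, 12, 10 are not pairwise coprime, so CRT works modulo lcm(m_i) when all pairwise compatibility conditions hold.
Pairwise compatibility: gcd(m_i, m_j) must divide a_i - a_j for every pair.
Merge one congruence at a time:
  Start: x ≡ 2 (mod 9).
  Combine with x ≡ 8 (mod 12): gcd(9, 12) = 3; 8 - 2 = 6, which IS divisible by 3, so compatible.
    Write x = 2 + 9·t and substitute into x ≡ 8 (mod 12): 9·t ≡ 8 − 2 = 6 (mod 12).
    Divide the congruence (and modulus) by g = 3: 3·t ≡ 2 (mod 4).
    The inverse of 3 mod 4 is 3 (since 3·3 = 9 = 2·4 + 1), so t ≡ 3·2 = 6 ≡ 2 (mod 4).
    Then x = 2 + 9·2 = 20, valid modulo lcm(9, 12) = 36: x ≡ 20 (mod 36).
  Combine with x ≡ 4 (mod 10): gcd(36, 10) = 2; 4 - 20 = -16, which IS divisible by 2, so compatible.
    Write x = 20 + 36·t and substitute into x ≡ 4 (mod 10): 36·t ≡ 4 − 20 = -16 (mod 10).
    Divide the congruence (and modulus) by g = 2: 18·t ≡ -8 (mod 5).
    Reduce coefficients mod 5: 3·t ≡ 2 (mod 5).
    The inverse of 3 mod 5 is 2 (since 3·2 = 6 = 1·5 + 1), so t ≡ 2·2 = 4 ≡ 4 (mod 5).
    Then x = 20 + 36·4 = 164, valid modulo lcm(36, 10) = 180: x ≡ 164 (mod 180).
Verify: 164 mod 9 = 2, 164 mod 12 = 8, 164 mod 10 = 4.

x ≡ 164 (mod 180).


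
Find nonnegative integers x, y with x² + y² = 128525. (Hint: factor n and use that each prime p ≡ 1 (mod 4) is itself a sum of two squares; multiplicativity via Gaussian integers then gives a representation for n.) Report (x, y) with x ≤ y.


Step 1: Factor n = 128525 = 5^2 · 53 · 97.
Step 2: Check the mod-4 condition on each prime factor: 5 ≡ 1 (mod 4), exponent 2; 53 ≡ 1 (mod 4), exponent 1; 97 ≡ 1 (mod 4), exponent 1.
All primes ≡ 3 (mod 4) appear to even exponent (or don't appear), so by the two-squares theorem n IS expressible as a sum of two squares.
Step 3: Build a representation. Group n = k² · m with k = 5 and m = 53 · 97 = 5141 (a product of primes ≡ 1 (mod 4)); a representation of m scales to one of n via (k·x)² + (k·y)² = k²(x² + y²). Each prime p ≡ 1 (mod 4) is itself a sum of two squares; find a² by testing p − a² for a perfect square:
  53: 53 − 1² = 52, 53 − 2² = 49 = 7² ⇒ 53 = 2² + 7².
  97: 97 − 1² = 96, 97 − 2² = 93, 97 − 3² = 88, 97 − 4² = 81 = 9² ⇒ 97 = 4² + 9².
  Combine using the Brahmagupta–Fibonacci identity (a² + b²)(c² + d²) = (ac − bd)² + (ad + bc)² = (ac + bd)² + (ad − bc)²:
  53 · 97 = 5141: from (2² + 7²)(4² + 9²), take (2·4 − 7·9, 2·9 + 7·4) = (8 − 63, 18 + 28) = (-55, 46); dropping signs (only squares matter) gives (55, 46); check 55² + 46² = 3025 + 2116 = 5141 ✓.
  Scale by k = 5: (5·55, 5·46) = (275, 230).
Step 4: Order so x ≤ y and verify: 230² + 275² = 52900 + 75625 = 128525 = n. ✓

n = 128525 = 230² + 275² (one valid representation with x ≤ y).


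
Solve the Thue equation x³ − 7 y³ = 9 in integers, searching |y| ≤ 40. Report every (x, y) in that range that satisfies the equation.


The equation is x³ - 7y³ = 9. For fixed y, x³ = 7·y³ + 9, so a solution requires the RHS to be a perfect cube.
Strategy: iterate y from -40 to 40, compute RHS = 7·y³ + 9, and check whether it is a (positive or negative) perfect cube.
Check small values of y:
  y = 0: RHS = 9 is not a perfect cube.
  y = 1: RHS = 16 is not a perfect cube.
  y = -1: RHS = 2 is not a perfect cube.
  y = 2: RHS = 65 is not a perfect cube.
  y = -2: RHS = -47 is not a perfect cube.
  y = 3: RHS = 198 is not a perfect cube.
  y = -3: RHS = -180 is not a perfect cube.
Continuing the search up to |y| = 40 finds no solutions either.
No (x, y) in the scanned range satisfies the equation.

No integer solutions with |y| ≤ 40.


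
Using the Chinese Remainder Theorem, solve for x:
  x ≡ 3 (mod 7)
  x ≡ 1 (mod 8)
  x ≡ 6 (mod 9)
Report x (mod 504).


Moduli 7, 8, 9 are pairwise coprime; by CRT there is a unique solution modulo M = 7 · 8 · 9 = 504.
Solve pairwise, accumulating the modulus:
  Start with x ≡ 3 (mod 7).
  Combine with x ≡ 1 (mod 8): since gcd(7, 8) = 1, we get a unique residue mod 56.
    Write x = 3 + 7·t and substitute into x ≡ 1 (mod 8): 7·t ≡ 1 − 3 = -2 (mod 8).
    Reduce coefficients mod 8: 7·t ≡ 6 (mod 8).
    The inverse of 7 mod 8 is 7 (since 7·7 = 49 = 6·8 + 1), so t ≡ 7·6 = 42 ≡ 2 (mod 8).
    Then x = 3 + 7·2 = 17, valid modulo lcm(7, 8) = 56: x ≡ 17 (mod 56).
  Combine with x ≡ 6 (mod 9): since gcd(56, 9) = 1, we get a unique residue mod 504.
    Write x = 17 + 56·t and substitute into x ≡ 6 (mod 9): 56·t ≡ 6 − 17 = -11 (mod 9).
    Reduce coefficients mod 9: 2·t ≡ 7 (mod 9).
    The inverse of 2 mod 9 is 5 (since 2·5 = 10 = 1·9 + 1), so t ≡ 5·7 = 35 ≡ 8 (mod 9).
    Then x = 17 + 56·8 = 465, valid modulo lcm(56, 9) = 504: x ≡ 465 (mod 504).
Verify: 465 mod 7 = 3 ✓, 465 mod 8 = 1 ✓, 465 mod 9 = 6 ✓.

x ≡ 465 (mod 504).


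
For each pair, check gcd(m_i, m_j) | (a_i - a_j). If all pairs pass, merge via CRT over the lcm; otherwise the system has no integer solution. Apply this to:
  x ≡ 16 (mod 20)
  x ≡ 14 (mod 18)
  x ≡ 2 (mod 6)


Moduli 20, 18, 6 are not pairwise coprime, so CRT works modulo lcm(m_i) when all pairwise compatibility conditions hold.
Pairwise compatibility: gcd(m_i, m_j) must divide a_i - a_j for every pair.
Merge one congruence at a time:
  Start: x ≡ 16 (mod 20).
  Combine with x ≡ 14 (mod 18): gcd(20, 18) = 2; 14 - 16 = -2, which IS divisible by 2, so compatible.
    Write x = 16 + 20·t and substitute into x ≡ 14 (mod 18): 20·t ≡ 14 − 16 = -2 (mod 18).
    Divide the congruence (and modulus) by g = 2: 10·t ≡ -1 (mod 9).
    Reduce coefficients mod 9: 1·t ≡ 8 (mod 9).
    So t ≡ 8 (mod 9).
    Then x = 16 + 20·8 = 176, valid modulo lcm(20, 18) = 180: x ≡ 176 (mod 180).
  Combine with x ≡ 2 (mod 6): gcd(180, 6) = 6; 2 - 176 = -174, which IS divisible by 6, so compatible.
    Write x = 176 + 180·t and substitute into x ≡ 2 (mod 6): 180·t ≡ 2 − 176 = -174 (mod 6).
    Divide the congruence (and modulus) by g = 6: 30·t ≡ -29 (mod 1).
    Modulo 1 every t works; take t = 0.
    Then x = 176 + 180·0 = 176, valid modulo lcm(180, 6) = 180: x ≡ 176 (mod 180).
Verify: 176 mod 20 = 16, 176 mod 18 = 14, 176 mod 6 = 2.

x ≡ 176 (mod 180).


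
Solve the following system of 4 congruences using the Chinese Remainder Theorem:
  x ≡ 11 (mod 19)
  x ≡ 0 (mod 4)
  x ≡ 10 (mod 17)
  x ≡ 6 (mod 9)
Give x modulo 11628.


Product of moduli M = 19 · 4 · 17 · 9 = 11628.
Merge one congruence at a time:
  Start: x ≡ 11 (mod 19).
  Combine with x ≡ 0 (mod 4); new modulus lcm = 76.
    Write x = 11 + 19·t and substitute into x ≡ 0 (mod 4): 19·t ≡ 0 − 11 = -11 (mod 4).
    Reduce coefficients mod 4: 3·t ≡ 1 (mod 4).
    The inverse of 3 mod 4 is 3 (since 3·3 = 9 = 2·4 + 1), so t ≡ 3·1 = 3 ≡ 3 (mod 4).
    Then x = 11 + 19·3 = 68, valid modulo lcm(19, 4) = 76: x ≡ 68 (mod 76).
  Combine with x ≡ 10 (mod 17); new modulus lcm = 1292.
    Write x = 68 + 76·t and substitute into x ≡ 10 (mod 17): 76·t ≡ 10 − 68 = -58 (mod 17).
    Reduce coefficients mod 17: 8·t ≡ 10 (mod 17).
    The inverse of 8 mod 17 is 15 (since 8·15 = 120 = 7·17 + 1), so t ≡ 15·10 = 150 ≡ 14 (mod 17).
    Then x = 68 + 76·14 = 1132, valid modulo lcm(76, 17) = 1292: x ≡ 1132 (mod 1292).
  Combine with x ≡ 6 (mod 9); new modulus lcm = 11628.
    Write x = 1132 + 1292·t and substitute into x ≡ 6 (mod 9): 1292·t ≡ 6 − 1132 = -1126 (mod 9).
    Reduce coefficients mod 9: 5·t ≡ 8 (mod 9).
    The inverse of 5 mod 9 is 2 (since 5·2 = 10 = 1·9 + 1), so t ≡ 2·8 = 16 ≡ 7 (mod 9).
    Then x = 1132 + 1292·7 = 10176, valid modulo lcm(1292, 9) = 11628: x ≡ 10176 (mod 11628).
Verify against each original: 10176 mod 19 = 11, 10176 mod 4 = 0, 10176 mod 17 = 10, 10176 mod 9 = 6.

x ≡ 10176 (mod 11628).


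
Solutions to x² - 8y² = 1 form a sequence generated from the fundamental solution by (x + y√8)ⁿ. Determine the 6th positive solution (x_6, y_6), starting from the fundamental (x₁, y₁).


Step 1: Find the fundamental solution (x₁, y₁) of x² - 8y² = 1.
  Expand √8 as a continued fraction. a₀ = ⌊√8⌋ = 2; iterate m_{k+1} = d_k·a_k − m_k, d_{k+1} = (8 − m_{k+1}²)/d_k, a_{k+1} = ⌊(a₀ + m_{k+1})/d_{k+1}⌋ (starting m₀ = 0, d₀ = 1), with convergents p_k = a_k·p_{k-1} + p_{k-2}, q_k = a_k·q_{k-1} + q_{k-2} (p₋₁ = 1, q₋₁ = 0):
  k = 0: a₀ = 2; p₀/q₀ = 2/1; p₀² − 8·q₀² = 4 − 8 = -4.
  k = 1: m = 2, d = 4, a = ⌊(2 + 2)/4⌋ = 1; p/q = (1·2 + 1)/(1·1 + 0) = 3/1; p² − 8·q² = 9 − 8 = 1.
  The first convergent with p² − 8·q² = 1 gives the fundamental solution (x₁, y₁) = (3, 1).
Step 2: Apply the recurrence (x_{n+1}, y_{n+1}) = (x₁x_n + 8y₁y_n, x₁y_n + y₁x_n) repeatedly.
  From (x_1, y_1) = (3, 1): x_2 = 3·3 + 8·1·1 = 17; y_2 = 3·1 + 1·3 = 6.
  From (x_2, y_2) = (17, 6): x_3 = 3·17 + 8·1·6 = 99; y_3 = 3·6 + 1·17 = 35.
  From (x_3, y_3) = (99, 35): x_4 = 3·99 + 8·1·35 = 577; y_4 = 3·35 + 1·99 = 204.
  From (x_4, y_4) = (577, 204): x_5 = 3·577 + 8·1·204 = 3363; y_5 = 3·204 + 1·577 = 1189.
  From (x_5, y_5) = (3363, 1189): x_6 = 3·3363 + 8·1·1189 = 19601; y_6 = 3·1189 + 1·3363 = 6930.
Step 3: Verify x_6² - 8·y_6² = 384199201 - 384199200 = 1 (should be 1). ✓

(x_1, y_1) = (3, 1); (x_6, y_6) = (19601, 6930).


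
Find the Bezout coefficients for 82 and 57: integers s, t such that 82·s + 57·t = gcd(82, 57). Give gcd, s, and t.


Euclidean algorithm on (82, 57) — divide until remainder is 0:
  82 = 1 · 57 + 25
  57 = 2 · 25 + 7
  25 = 3 · 7 + 4
  7 = 1 · 4 + 3
  4 = 1 · 3 + 1
  3 = 3 · 1 + 0
gcd(82, 57) = 1.
Track Bezout coefficients alongside the remainders: start with r₀ = 82 = a·1 + b·0 (s = 1, t = 0) and r₁ = 57 = a·0 + b·1 (s = 0, t = 1); each new remainder r_{k+1} = r_{k-1} − q_k·r_k inherits s_{k+1} = s_{k-1} − q_k·s_k, t_{k+1} = t_{k-1} − q_k·t_k, so r_k = a·s_k + b·t_k at every step:
  q = 1: r = 25, s = 1 − 1·0 = 1, t = 0 − 1·1 = -1  (check: 82·1 + 57·(-1) = 25)
  q = 2: r = 7, s = 0 − 2·1 = -2, t = 1 − 2·(-1) = 3  (check: 82·(-2) + 57·3 = 7)
  q = 3: r = 4, s = 1 − 3·(-2) = 7, t = -1 − 3·3 = -10  (check: 82·7 + 57·(-10) = 4)
  q = 1: r = 3, s = -2 − 1·7 = -9, t = 3 − 1·(-10) = 13  (check: 82·(-9) + 57·13 = 3)
  q = 1: r = 1, s = 7 − 1·(-9) = 16, t = -10 − 1·13 = -23  (check: 82·16 + 57·(-23) = 1)
The row with r = 1 (the gcd) gives the Bezout coefficients s = 16, t = -23.
Result: 82 · (16) + 57 · (-23) = 1.

gcd(82, 57) = 1; s = 16, t = -23 (check: 82·16 + 57·(-23) = 1).


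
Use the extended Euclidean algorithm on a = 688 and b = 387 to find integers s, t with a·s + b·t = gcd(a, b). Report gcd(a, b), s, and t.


Euclidean algorithm on (688, 387) — divide until remainder is 0:
  688 = 1 · 387 + 301
  387 = 1 · 301 + 86
  301 = 3 · 86 + 43
  86 = 2 · 43 + 0
gcd(688, 387) = 43.
Track Bezout coefficients alongside the remainders: start with r₀ = 688 = a·1 + b·0 (s = 1, t = 0) and r₁ = 387 = a·0 + b·1 (s = 0, t = 1); each new remainder r_{k+1} = r_{k-1} − q_k·r_k inherits s_{k+1} = s_{k-1} − q_k·s_k, t_{k+1} = t_{k-1} − q_k·t_k, so r_k = a·s_k + b·t_k at every step:
  q = 1: r = 301, s = 1 − 1·0 = 1, t = 0 − 1·1 = -1  (check: 688·1 + 387·(-1) = 301)
  q = 1: r = 86, s = 0 − 1·1 = -1, t = 1 − 1·(-1) = 2  (check: 688·(-1) + 387·2 = 86)
  q = 3: r = 43, s = 1 − 3·(-1) = 4, t = -1 − 3·2 = -7  (check: 688·4 + 387·(-7) = 43)
The row with r = 43 (the gcd) gives the Bezout coefficients s = 4, t = -7.
Result: 688 · (4) + 387 · (-7) = 43.

gcd(688, 387) = 43; s = 4, t = -7 (check: 688·4 + 387·(-7) = 43).


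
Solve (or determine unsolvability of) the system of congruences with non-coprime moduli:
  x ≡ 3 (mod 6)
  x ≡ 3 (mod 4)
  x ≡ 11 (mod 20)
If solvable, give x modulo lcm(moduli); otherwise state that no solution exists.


Moduli 6, 4, 20 are not pairwise coprime, so CRT works modulo lcm(m_i) when all pairwise compatibility conditions hold.
Pairwise compatibility: gcd(m_i, m_j) must divide a_i - a_j for every pair.
Merge one congruence at a time:
  Start: x ≡ 3 (mod 6).
  Combine with x ≡ 3 (mod 4): gcd(6, 4) = 2; 3 - 3 = 0, which IS divisible by 2, so compatible.
    Write x = 3 + 6·t and substitute into x ≡ 3 (mod 4): 6·t ≡ 3 − 3 = 0 (mod 4).
    Divide the congruence (and modulus) by g = 2: 3·t ≡ 0 (mod 2).
    Reduce coefficients mod 2: 1·t ≡ 0 (mod 2).
    So t ≡ 0 (mod 2).
    Then x = 3 + 6·0 = 3, valid modulo lcm(6, 4) = 12: x ≡ 3 (mod 12).
  Combine with x ≡ 11 (mod 20): gcd(12, 20) = 4; 11 - 3 = 8, which IS divisible by 4, so compatible.
    Write x = 3 + 12·t and substitute into x ≡ 11 (mod 20): 12·t ≡ 11 − 3 = 8 (mod 20).
    Divide the congruence (and modulus) by g = 4: 3·t ≡ 2 (mod 5).
    The inverse of 3 mod 5 is 2 (since 3·2 = 6 = 1·5 + 1), so t ≡ 2·2 = 4 ≡ 4 (mod 5).
    Then x = 3 + 12·4 = 51, valid modulo lcm(12, 20) = 60: x ≡ 51 (mod 60).
Verify: 51 mod 6 = 3, 51 mod 4 = 3, 51 mod 20 = 11.

x ≡ 51 (mod 60).


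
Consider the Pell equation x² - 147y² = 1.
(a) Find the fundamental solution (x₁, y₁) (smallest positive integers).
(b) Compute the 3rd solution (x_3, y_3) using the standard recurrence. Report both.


Step 1: Find the fundamental solution (x₁, y₁) of x² - 147y² = 1.
  Expand √147 as a continued fraction. a₀ = ⌊√147⌋ = 12; iterate m_{k+1} = d_k·a_k − m_k, d_{k+1} = (147 − m_{k+1}²)/d_k, a_{k+1} = ⌊(a₀ + m_{k+1})/d_{k+1}⌋ (starting m₀ = 0, d₀ = 1), with convergents p_k = a_k·p_{k-1} + p_{k-2}, q_k = a_k·q_{k-1} + q_{k-2} (p₋₁ = 1, q₋₁ = 0):
  k = 0: a₀ = 12; p₀/q₀ = 12/1; p₀² − 147·q₀² = 144 − 147 = -3.
  k = 1: m = 12, d = 3, a = ⌊(12 + 12)/3⌋ = 8; p/q = (8·12 + 1)/(8·1 + 0) = 97/8; p² − 147·q² = 9409 − 9408 = 1.
  The first convergent with p² − 147·q² = 1 gives the fundamental solution (x₁, y₁) = (97, 8).
Step 2: Apply the recurrence (x_{n+1}, y_{n+1}) = (x₁x_n + 147y₁y_n, x₁y_n + y₁x_n) repeatedly.
  From (x_1, y_1) = (97, 8): x_2 = 97·97 + 147·8·8 = 18817; y_2 = 97·8 + 8·97 = 1552.
  From (x_2, y_2) = (18817, 1552): x_3 = 97·18817 + 147·8·1552 = 3650401; y_3 = 97·1552 + 8·18817 = 301080.
Step 3: Verify x_3² - 147·y_3² = 13325427460801 - 13325427460800 = 1 (should be 1). ✓

(x_1, y_1) = (97, 8); (x_3, y_3) = (3650401, 301080).


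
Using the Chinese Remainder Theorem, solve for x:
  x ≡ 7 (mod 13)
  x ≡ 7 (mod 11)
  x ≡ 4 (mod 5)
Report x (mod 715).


Moduli 13, 11, 5 are pairwise coprime; by CRT there is a unique solution modulo M = 13 · 11 · 5 = 715.
Solve pairwise, accumulating the modulus:
  Start with x ≡ 7 (mod 13).
  Combine with x ≡ 7 (mod 11): since gcd(13, 11) = 1, we get a unique residue mod 143.
    Write x = 7 + 13·t and substitute into x ≡ 7 (mod 11): 13·t ≡ 7 − 7 = 0 (mod 11).
    Reduce coefficients mod 11: 2·t ≡ 0 (mod 11).
    The inverse of 2 mod 11 is 6 (since 2·6 = 12 = 1·11 + 1), so t ≡ 6·0 = 0 ≡ 0 (mod 11).
    Then x = 7 + 13·0 = 7, valid modulo lcm(13, 11) = 143: x ≡ 7 (mod 143).
  Combine with x ≡ 4 (mod 5): since gcd(143, 5) = 1, we get a unique residue mod 715.
    Write x = 7 + 143·t and substitute into x ≡ 4 (mod 5): 143·t ≡ 4 − 7 = -3 (mod 5).
    Reduce coefficients mod 5: 3·t ≡ 2 (mod 5).
    The inverse of 3 mod 5 is 2 (since 3·2 = 6 = 1·5 + 1), so t ≡ 2·2 = 4 ≡ 4 (mod 5).
    Then x = 7 + 143·4 = 579, valid modulo lcm(143, 5) = 715: x ≡ 579 (mod 715).
Verify: 579 mod 13 = 7 ✓, 579 mod 11 = 7 ✓, 579 mod 5 = 4 ✓.

x ≡ 579 (mod 715).


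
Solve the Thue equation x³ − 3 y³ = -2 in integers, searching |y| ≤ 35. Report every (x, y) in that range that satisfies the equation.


The equation is x³ - 3y³ = -2. For fixed y, x³ = 3·y³ − 2, so a solution requires the RHS to be a perfect cube.
Strategy: iterate y from -35 to 35, compute RHS = 3·y³ − 2, and check whether it is a (positive or negative) perfect cube.
Check small values of y:
  y = 0: RHS = -2 is not a perfect cube.
  y = 1: RHS = 1 = (1)³ ⇒ x = 1 works.
  y = -1: RHS = -5 is not a perfect cube.
  y = 2: RHS = 22 is not a perfect cube.
  y = -2: RHS = -26 is not a perfect cube.
  y = 3: RHS = 79 is not a perfect cube.
  y = -3: RHS = -83 is not a perfect cube.
Continuing the search up to |y| = 35 finds no further solutions beyond those listed.
Collected solutions: (1, 1).

Solutions (with |y| ≤ 35): (1, 1).


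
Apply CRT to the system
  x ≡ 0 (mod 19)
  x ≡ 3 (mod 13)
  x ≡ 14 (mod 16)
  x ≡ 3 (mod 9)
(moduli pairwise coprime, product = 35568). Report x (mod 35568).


Product of moduli M = 19 · 13 · 16 · 9 = 35568.
Merge one congruence at a time:
  Start: x ≡ 0 (mod 19).
  Combine with x ≡ 3 (mod 13); new modulus lcm = 247.
    Write x = 0 + 19·t and substitute into x ≡ 3 (mod 13): 19·t ≡ 3 − 0 = 3 (mod 13).
    Reduce coefficients mod 13: 6·t ≡ 3 (mod 13).
    The inverse of 6 mod 13 is 11 (since 6·11 = 66 = 5·13 + 1), so t ≡ 11·3 = 33 ≡ 7 (mod 13).
    Then x = 0 + 19·7 = 133, valid modulo lcm(19, 13) = 247: x ≡ 133 (mod 247).
  Combine with x ≡ 14 (mod 16); new modulus lcm = 3952.
    Write x = 133 + 247·t and substitute into x ≡ 14 (mod 16): 247·t ≡ 14 − 133 = -119 (mod 16).
    Reduce coefficients mod 16: 7·t ≡ 9 (mod 16).
    The inverse of 7 mod 16 is 7 (since 7·7 = 49 = 3·16 + 1), so t ≡ 7·9 = 63 ≡ 15 (mod 16).
    Then x = 133 + 247·15 = 3838, valid modulo lcm(247, 16) = 3952: x ≡ 3838 (mod 3952).
  Combine with x ≡ 3 (mod 9); new modulus lcm = 35568.
    Write x = 3838 + 3952·t and substitute into x ≡ 3 (mod 9): 3952·t ≡ 3 − 3838 = -3835 (mod 9).
    Reduce coefficients mod 9: 1·t ≡ 8 (mod 9).
    So t ≡ 8 (mod 9).
    Then x = 3838 + 3952·8 = 35454, valid modulo lcm(3952, 9) = 35568: x ≡ 35454 (mod 35568).
Verify against each original: 35454 mod 19 = 0, 35454 mod 13 = 3, 35454 mod 16 = 14, 35454 mod 9 = 3.

x ≡ 35454 (mod 35568).


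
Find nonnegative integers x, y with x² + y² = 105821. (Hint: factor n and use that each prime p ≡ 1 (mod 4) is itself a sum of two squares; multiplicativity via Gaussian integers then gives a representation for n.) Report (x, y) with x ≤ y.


Step 1: Factor n = 105821 = 29 · 41 · 89.
Step 2: Check the mod-4 condition on each prime factor: 29 ≡ 1 (mod 4), exponent 1; 41 ≡ 1 (mod 4), exponent 1; 89 ≡ 1 (mod 4), exponent 1.
All primes ≡ 3 (mod 4) appear to even exponent (or don't appear), so by the two-squares theorem n IS expressible as a sum of two squares.
Step 3: Build a representation. Here n = 29 · 41 · 89 is a product of primes ≡ 1 (mod 4). Each prime p ≡ 1 (mod 4) is itself a sum of two squares; find a² by testing p − a² for a perfect square:
  29: 29 − 1² = 28, 29 − 2² = 25 = 5² ⇒ 29 = 2² + 5².
  41: 41 − 1² = 40, 41 − 2² = 37, 41 − 3² = 32, 41 − 4² = 25 = 5² ⇒ 41 = 4² + 5².
  89: 89 − 1² = 88, 89 − 2² = 85, 89 − 3² = 80, 89 − 4² = 73, 89 − 5² = 64 = 8² ⇒ 89 = 5² + 8².
  Combine using the Brahmagupta–Fibonacci identity (a² + b²)(c² + d²) = (ac − bd)² + (ad + bc)² = (ac + bd)² + (ad − bc)²:
  29 · 41 = 1189: from (2² + 5²)(4² + 5²), take (2·4 − 5·5, 2·5 + 5·4) = (8 − 25, 10 + 20) = (-17, 30); dropping signs (only squares matter) gives (17, 30); check 17² + 30² = 289 + 900 = 1189 ✓.
  1189 · 89 = 105821: from (17² + 30²)(5² + 8²), take (17·5 − 30·8, 17·8 + 30·5) = (85 − 240, 136 + 150) = (-155, 286); dropping signs (only squares matter) gives (155, 286); check 155² + 286² = 24025 + 81796 = 105821 ✓.
Step 4: Order so x ≤ y and verify: 155² + 286² = 24025 + 81796 = 105821 = n. ✓

n = 105821 = 155² + 286² (one valid representation with x ≤ y).


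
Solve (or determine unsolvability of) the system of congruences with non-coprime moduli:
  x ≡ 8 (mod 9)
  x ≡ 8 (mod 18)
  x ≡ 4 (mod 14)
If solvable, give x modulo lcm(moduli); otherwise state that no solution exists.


Moduli 9, 18, 14 are not pairwise coprime, so CRT works modulo lcm(m_i) when all pairwise compatibility conditions hold.
Pairwise compatibility: gcd(m_i, m_j) must divide a_i - a_j for every pair.
Merge one congruence at a time:
  Start: x ≡ 8 (mod 9).
  Combine with x ≡ 8 (mod 18): gcd(9, 18) = 9; 8 - 8 = 0, which IS divisible by 9, so compatible.
    Write x = 8 + 9·t and substitute into x ≡ 8 (mod 18): 9·t ≡ 8 − 8 = 0 (mod 18).
    Divide the congruence (and modulus) by g = 9: 1·t ≡ 0 (mod 2).
    So t ≡ 0 (mod 2).
    Then x = 8 + 9·0 = 8, valid modulo lcm(9, 18) = 18: x ≡ 8 (mod 18).
  Combine with x ≡ 4 (mod 14): gcd(18, 14) = 2; 4 - 8 = -4, which IS divisible by 2, so compatible.
    Write x = 8 + 18·t and substitute into x ≡ 4 (mod 14): 18·t ≡ 4 − 8 = -4 (mod 14).
    Divide the congruence (and modulus) by g = 2: 9·t ≡ -2 (mod 7).
    Reduce coefficients mod 7: 2·t ≡ 5 (mod 7).
    The inverse of 2 mod 7 is 4 (since 2·4 = 8 = 1·7 + 1), so t ≡ 4·5 = 20 ≡ 6 (mod 7).
    Then x = 8 + 18·6 = 116, valid modulo lcm(18, 14) = 126: x ≡ 116 (mod 126).
Verify: 116 mod 9 = 8, 116 mod 18 = 8, 116 mod 14 = 4.

x ≡ 116 (mod 126).


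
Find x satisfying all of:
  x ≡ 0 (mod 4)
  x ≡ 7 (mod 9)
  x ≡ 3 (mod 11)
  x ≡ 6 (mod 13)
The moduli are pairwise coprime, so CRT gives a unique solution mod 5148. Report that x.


Product of moduli M = 4 · 9 · 11 · 13 = 5148.
Merge one congruence at a time:
  Start: x ≡ 0 (mod 4).
  Combine with x ≡ 7 (mod 9); new modulus lcm = 36.
    Write x = 0 + 4·t and substitute into x ≡ 7 (mod 9): 4·t ≡ 7 − 0 = 7 (mod 9).
    The inverse of 4 mod 9 is 7 (since 4·7 = 28 = 3·9 + 1), so t ≡ 7·7 = 49 ≡ 4 (mod 9).
    Then x = 0 + 4·4 = 16, valid modulo lcm(4, 9) = 36: x ≡ 16 (mod 36).
  Combine with x ≡ 3 (mod 11); new modulus lcm = 396.
    Write x = 16 + 36·t and substitute into x ≡ 3 (mod 11): 36·t ≡ 3 − 16 = -13 (mod 11).
    Reduce coefficients mod 11: 3·t ≡ 9 (mod 11).
    The inverse of 3 mod 11 is 4 (since 3·4 = 12 = 1·11 + 1), so t ≡ 4·9 = 36 ≡ 3 (mod 11).
    Then x = 16 + 36·3 = 124, valid modulo lcm(36, 11) = 396: x ≡ 124 (mod 396).
  Combine with x ≡ 6 (mod 13); new modulus lcm = 5148.
    Write x = 124 + 396·t and substitute into x ≡ 6 (mod 13): 396·t ≡ 6 − 124 = -118 (mod 13).
    Reduce coefficients mod 13: 6·t ≡ 12 (mod 13).
    The inverse of 6 mod 13 is 11 (since 6·11 = 66 = 5·13 + 1), so t ≡ 11·12 = 132 ≡ 2 (mod 13).
    Then x = 124 + 396·2 = 916, valid modulo lcm(396, 13) = 5148: x ≡ 916 (mod 5148).
Verify against each original: 916 mod 4 = 0, 916 mod 9 = 7, 916 mod 11 = 3, 916 mod 13 = 6.

x ≡ 916 (mod 5148).


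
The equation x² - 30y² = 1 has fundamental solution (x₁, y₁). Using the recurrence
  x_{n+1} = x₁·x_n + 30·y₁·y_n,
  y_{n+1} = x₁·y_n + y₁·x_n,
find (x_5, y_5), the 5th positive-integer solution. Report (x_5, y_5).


Step 1: Find the fundamental solution (x₁, y₁) of x² - 30y² = 1.
  Expand √30 as a continued fraction. a₀ = ⌊√30⌋ = 5; iterate m_{k+1} = d_k·a_k − m_k, d_{k+1} = (30 − m_{k+1}²)/d_k, a_{k+1} = ⌊(a₀ + m_{k+1})/d_{k+1}⌋ (starting m₀ = 0, d₀ = 1), with convergents p_k = a_k·p_{k-1} + p_{k-2}, q_k = a_k·q_{k-1} + q_{k-2} (p₋₁ = 1, q₋₁ = 0):
  k = 0: a₀ = 5; p₀/q₀ = 5/1; p₀² − 30·q₀² = 25 − 30 = -5.
  k = 1: m = 5, d = 5, a = ⌊(5 + 5)/5⌋ = 2; p/q = (2·5 + 1)/(2·1 + 0) = 11/2; p² − 30·q² = 121 − 120 = 1.
  The first convergent with p² − 30·q² = 1 gives the fundamental solution (x₁, y₁) = (11, 2).
Step 2: Apply the recurrence (x_{n+1}, y_{n+1}) = (x₁x_n + 30y₁y_n, x₁y_n + y₁x_n) repeatedly.
  From (x_1, y_1) = (11, 2): x_2 = 11·11 + 30·2·2 = 241; y_2 = 11·2 + 2·11 = 44.
  From (x_2, y_2) = (241, 44): x_3 = 11·241 + 30·2·44 = 5291; y_3 = 11·44 + 2·241 = 966.
  From (x_3, y_3) = (5291, 966): x_4 = 11·5291 + 30·2·966 = 116161; y_4 = 11·966 + 2·5291 = 21208.
  From (x_4, y_4) = (116161, 21208): x_5 = 11·116161 + 30·2·21208 = 2550251; y_5 = 11·21208 + 2·116161 = 465610.
Step 3: Verify x_5² - 30·y_5² = 6503780163001 - 6503780163000 = 1 (should be 1). ✓

(x_1, y_1) = (11, 2); (x_5, y_5) = (2550251, 465610).


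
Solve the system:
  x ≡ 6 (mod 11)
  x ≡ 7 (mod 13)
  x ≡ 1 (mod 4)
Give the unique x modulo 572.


Moduli 11, 13, 4 are pairwise coprime; by CRT there is a unique solution modulo M = 11 · 13 · 4 = 572.
Solve pairwise, accumulating the modulus:
  Start with x ≡ 6 (mod 11).
  Combine with x ≡ 7 (mod 13): since gcd(11, 13) = 1, we get a unique residue mod 143.
    Write x = 6 + 11·t and substitute into x ≡ 7 (mod 13): 11·t ≡ 7 − 6 = 1 (mod 13).
    The inverse of 11 mod 13 is 6 (since 11·6 = 66 = 5·13 + 1), so t ≡ 6·1 = 6 ≡ 6 (mod 13).
    Then x = 6 + 11·6 = 72, valid modulo lcm(11, 13) = 143: x ≡ 72 (mod 143).
  Combine with x ≡ 1 (mod 4): since gcd(143, 4) = 1, we get a unique residue mod 572.
    Write x = 72 + 143·t and substitute into x ≡ 1 (mod 4): 143·t ≡ 1 − 72 = -71 (mod 4).
    Reduce coefficients mod 4: 3·t ≡ 1 (mod 4).
    The inverse of 3 mod 4 is 3 (since 3·3 = 9 = 2·4 + 1), so t ≡ 3·1 = 3 ≡ 3 (mod 4).
    Then x = 72 + 143·3 = 501, valid modulo lcm(143, 4) = 572: x ≡ 501 (mod 572).
Verify: 501 mod 11 = 6 ✓, 501 mod 13 = 7 ✓, 501 mod 4 = 1 ✓.

x ≡ 501 (mod 572).


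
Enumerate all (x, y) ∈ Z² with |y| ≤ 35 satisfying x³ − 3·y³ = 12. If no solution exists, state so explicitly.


The equation is x³ - 3y³ = 12. For fixed y, x³ = 3·y³ + 12, so a solution requires the RHS to be a perfect cube.
Strategy: iterate y from -35 to 35, compute RHS = 3·y³ + 12, and check whether it is a (positive or negative) perfect cube.
Check small values of y:
  y = 0: RHS = 12 is not a perfect cube.
  y = 1: RHS = 15 is not a perfect cube.
  y = -1: RHS = 9 is not a perfect cube.
  y = 2: RHS = 36 is not a perfect cube.
  y = -2: RHS = -12 is not a perfect cube.
  y = 3: RHS = 93 is not a perfect cube.
  y = -3: RHS = -69 is not a perfect cube.
Continuing the search up to |y| = 35 finds no solutions either.
No (x, y) in the scanned range satisfies the equation.

No integer solutions with |y| ≤ 35.


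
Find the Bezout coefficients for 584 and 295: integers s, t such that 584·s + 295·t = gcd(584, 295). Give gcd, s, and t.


Euclidean algorithm on (584, 295) — divide until remainder is 0:
  584 = 1 · 295 + 289
  295 = 1 · 289 + 6
  289 = 48 · 6 + 1
  6 = 6 · 1 + 0
gcd(584, 295) = 1.
Track Bezout coefficients alongside the remainders: start with r₀ = 584 = a·1 + b·0 (s = 1, t = 0) and r₁ = 295 = a·0 + b·1 (s = 0, t = 1); each new remainder r_{k+1} = r_{k-1} − q_k·r_k inherits s_{k+1} = s_{k-1} − q_k·s_k, t_{k+1} = t_{k-1} − q_k·t_k, so r_k = a·s_k + b·t_k at every step:
  q = 1: r = 289, s = 1 − 1·0 = 1, t = 0 − 1·1 = -1  (check: 584·1 + 295·(-1) = 289)
  q = 1: r = 6, s = 0 − 1·1 = -1, t = 1 − 1·(-1) = 2  (check: 584·(-1) + 295·2 = 6)
  q = 48: r = 1, s = 1 − 48·(-1) = 49, t = -1 − 48·2 = -97  (check: 584·49 + 295·(-97) = 1)
The row with r = 1 (the gcd) gives the Bezout coefficients s = 49, t = -97.
Result: 584 · (49) + 295 · (-97) = 1.

gcd(584, 295) = 1; s = 49, t = -97 (check: 584·49 + 295·(-97) = 1).


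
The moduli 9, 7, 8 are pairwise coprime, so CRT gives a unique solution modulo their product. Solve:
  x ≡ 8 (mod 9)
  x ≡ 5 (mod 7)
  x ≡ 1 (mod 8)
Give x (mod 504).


Moduli 9, 7, 8 are pairwise coprime; by CRT there is a unique solution modulo M = 9 · 7 · 8 = 504.
Solve pairwise, accumulating the modulus:
  Start with x ≡ 8 (mod 9).
  Combine with x ≡ 5 (mod 7): since gcd(9, 7) = 1, we get a unique residue mod 63.
    Write x = 8 + 9·t and substitute into x ≡ 5 (mod 7): 9·t ≡ 5 − 8 = -3 (mod 7).
    Reduce coefficients mod 7: 2·t ≡ 4 (mod 7).
    The inverse of 2 mod 7 is 4 (since 2·4 = 8 = 1·7 + 1), so t ≡ 4·4 = 16 ≡ 2 (mod 7).
    Then x = 8 + 9·2 = 26, valid modulo lcm(9, 7) = 63: x ≡ 26 (mod 63).
  Combine with x ≡ 1 (mod 8): since gcd(63, 8) = 1, we get a unique residue mod 504.
    Write x = 26 + 63·t and substitute into x ≡ 1 (mod 8): 63·t ≡ 1 − 26 = -25 (mod 8).
    Reduce coefficients mod 8: 7·t ≡ 7 (mod 8).
    The inverse of 7 mod 8 is 7 (since 7·7 = 49 = 6·8 + 1), so t ≡ 7·7 = 49 ≡ 1 (mod 8).
    Then x = 26 + 63·1 = 89, valid modulo lcm(63, 8) = 504: x ≡ 89 (mod 504).
Verify: 89 mod 9 = 8 ✓, 89 mod 7 = 5 ✓, 89 mod 8 = 1 ✓.

x ≡ 89 (mod 504).


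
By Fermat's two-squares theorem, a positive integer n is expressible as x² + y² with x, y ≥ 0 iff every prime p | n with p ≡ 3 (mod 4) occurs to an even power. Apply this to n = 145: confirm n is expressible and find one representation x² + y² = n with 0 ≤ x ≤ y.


Step 1: Factor n = 145 = 5 · 29.
Step 2: Check the mod-4 condition on each prime factor: 5 ≡ 1 (mod 4), exponent 1; 29 ≡ 1 (mod 4), exponent 1.
All primes ≡ 3 (mod 4) appear to even exponent (or don't appear), so by the two-squares theorem n IS expressible as a sum of two squares.
Step 3: Build a representation. Here n = 5 · 29 is a product of primes ≡ 1 (mod 4). Each prime p ≡ 1 (mod 4) is itself a sum of two squares; find a² by testing p − a² for a perfect square:
  5: 5 − 1² = 4 = 2² ⇒ 5 = 1² + 2².
  29: 29 − 1² = 28, 29 − 2² = 25 = 5² ⇒ 29 = 2² + 5².
  Combine using the Brahmagupta–Fibonacci identity (a² + b²)(c² + d²) = (ac − bd)² + (ad + bc)² = (ac + bd)² + (ad − bc)²:
  5 · 29 = 145: from (1² + 2²)(2² + 5²), take (1·2 − 2·5, 1·5 + 2·2) = (2 − 10, 5 + 4) = (-8, 9); dropping signs (only squares matter) gives (8, 9); check 8² + 9² = 64 + 81 = 145 ✓.
Step 4: Order so x ≤ y and verify: 8² + 9² = 64 + 81 = 145 = n. ✓

n = 145 = 8² + 9² (one valid representation with x ≤ y).


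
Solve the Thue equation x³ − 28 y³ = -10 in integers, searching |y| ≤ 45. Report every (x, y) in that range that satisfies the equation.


The equation is x³ - 28y³ = -10. For fixed y, x³ = 28·y³ − 10, so a solution requires the RHS to be a perfect cube.
Strategy: iterate y from -45 to 45, compute RHS = 28·y³ − 10, and check whether it is a (positive or negative) perfect cube.
Check small values of y:
  y = 0: RHS = -10 is not a perfect cube.
  y = 1: RHS = 18 is not a perfect cube.
  y = -1: RHS = -38 is not a perfect cube.
  y = 2: RHS = 214 is not a perfect cube.
  y = -2: RHS = -234 is not a perfect cube.
  y = 3: RHS = 746 is not a perfect cube.
  y = -3: RHS = -766 is not a perfect cube.
Continuing the search up to |y| = 45 finds no solutions either.
No (x, y) in the scanned range satisfies the equation.

No integer solutions with |y| ≤ 45.


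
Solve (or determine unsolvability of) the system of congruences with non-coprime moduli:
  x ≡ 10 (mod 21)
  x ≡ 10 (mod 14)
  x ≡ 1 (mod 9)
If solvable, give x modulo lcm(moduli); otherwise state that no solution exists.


Moduli 21, 14, 9 are not pairwise coprime, so CRT works modulo lcm(m_i) when all pairwise compatibility conditions hold.
Pairwise compatibility: gcd(m_i, m_j) must divide a_i - a_j for every pair.
Merge one congruence at a time:
  Start: x ≡ 10 (mod 21).
  Combine with x ≡ 10 (mod 14): gcd(21, 14) = 7; 10 - 10 = 0, which IS divisible by 7, so compatible.
    Write x = 10 + 21·t and substitute into x ≡ 10 (mod 14): 21·t ≡ 10 − 10 = 0 (mod 14).
    Divide the congruence (and modulus) by g = 7: 3·t ≡ 0 (mod 2).
    Reduce coefficients mod 2: 1·t ≡ 0 (mod 2).
    So t ≡ 0 (mod 2).
    Then x = 10 + 21·0 = 10, valid modulo lcm(21, 14) = 42: x ≡ 10 (mod 42).
  Combine with x ≡ 1 (mod 9): gcd(42, 9) = 3; 1 - 10 = -9, which IS divisible by 3, so compatible.
    Write x = 10 + 42·t and substitute into x ≡ 1 (mod 9): 42·t ≡ 1 − 10 = -9 (mod 9).
    Divide the congruence (and modulus) by g = 3: 14·t ≡ -3 (mod 3).
    Reduce coefficients mod 3: 2·t ≡ 0 (mod 3).
    The inverse of 2 mod 3 is 2 (since 2·2 = 4 = 1·3 + 1), so t ≡ 2·0 = 0 ≡ 0 (mod 3).
    Then x = 10 + 42·0 = 10, valid modulo lcm(42, 9) = 126: x ≡ 10 (mod 126).
Verify: 10 mod 21 = 10, 10 mod 14 = 10, 10 mod 9 = 1.

x ≡ 10 (mod 126).


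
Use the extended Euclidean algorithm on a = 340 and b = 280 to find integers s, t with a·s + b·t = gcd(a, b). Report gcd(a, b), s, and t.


Euclidean algorithm on (340, 280) — divide until remainder is 0:
  340 = 1 · 280 + 60
  280 = 4 · 60 + 40
  60 = 1 · 40 + 20
  40 = 2 · 20 + 0
gcd(340, 280) = 20.
Track Bezout coefficients alongside the remainders: start with r₀ = 340 = a·1 + b·0 (s = 1, t = 0) and r₁ = 280 = a·0 + b·1 (s = 0, t = 1); each new remainder r_{k+1} = r_{k-1} − q_k·r_k inherits s_{k+1} = s_{k-1} − q_k·s_k, t_{k+1} = t_{k-1} − q_k·t_k, so r_k = a·s_k + b·t_k at every step:
  q = 1: r = 60, s = 1 − 1·0 = 1, t = 0 − 1·1 = -1  (check: 340·1 + 280·(-1) = 60)
  q = 4: r = 40, s = 0 − 4·1 = -4, t = 1 − 4·(-1) = 5  (check: 340·(-4) + 280·5 = 40)
  q = 1: r = 20, s = 1 − 1·(-4) = 5, t = -1 − 1·5 = -6  (check: 340·5 + 280·(-6) = 20)
The row with r = 20 (the gcd) gives the Bezout coefficients s = 5, t = -6.
Result: 340 · (5) + 280 · (-6) = 20.

gcd(340, 280) = 20; s = 5, t = -6 (check: 340·5 + 280·(-6) = 20).


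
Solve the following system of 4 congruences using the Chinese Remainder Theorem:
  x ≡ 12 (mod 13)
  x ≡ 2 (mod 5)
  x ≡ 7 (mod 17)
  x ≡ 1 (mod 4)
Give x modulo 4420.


Product of moduli M = 13 · 5 · 17 · 4 = 4420.
Merge one congruence at a time:
  Start: x ≡ 12 (mod 13).
  Combine with x ≡ 2 (mod 5); new modulus lcm = 65.
    Write x = 12 + 13·t and substitute into x ≡ 2 (mod 5): 13·t ≡ 2 − 12 = -10 (mod 5).
    Reduce coefficients mod 5: 3·t ≡ 0 (mod 5).
    The inverse of 3 mod 5 is 2 (since 3·2 = 6 = 1·5 + 1), so t ≡ 2·0 = 0 ≡ 0 (mod 5).
    Then x = 12 + 13·0 = 12, valid modulo lcm(13, 5) = 65: x ≡ 12 (mod 65).
  Combine with x ≡ 7 (mod 17); new modulus lcm = 1105.
    Write x = 12 + 65·t and substitute into x ≡ 7 (mod 17): 65·t ≡ 7 − 12 = -5 (mod 17).
    Reduce coefficients mod 17: 14·t ≡ 12 (mod 17).
    The inverse of 14 mod 17 is 11 (since 14·11 = 154 = 9·17 + 1), so t ≡ 11·12 = 132 ≡ 13 (mod 17).
    Then x = 12 + 65·13 = 857, valid modulo lcm(65, 17) = 1105: x ≡ 857 (mod 1105).
  Combine with x ≡ 1 (mod 4); new modulus lcm = 4420.
    Write x = 857 + 1105·t and substitute into x ≡ 1 (mod 4): 1105·t ≡ 1 − 857 = -856 (mod 4).
    Reduce coefficients mod 4: 1·t ≡ 0 (mod 4).
    So t ≡ 0 (mod 4).
    Then x = 857 + 1105·0 = 857, valid modulo lcm(1105, 4) = 4420: x ≡ 857 (mod 4420).
Verify against each original: 857 mod 13 = 12, 857 mod 5 = 2, 857 mod 17 = 7, 857 mod 4 = 1.

x ≡ 857 (mod 4420).


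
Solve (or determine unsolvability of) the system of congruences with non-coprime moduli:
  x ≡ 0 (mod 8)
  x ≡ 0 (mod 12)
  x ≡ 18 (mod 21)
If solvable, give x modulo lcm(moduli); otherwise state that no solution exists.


Moduli 8, 12, 21 are not pairwise coprime, so CRT works modulo lcm(m_i) when all pairwise compatibility conditions hold.
Pairwise compatibility: gcd(m_i, m_j) must divide a_i - a_j for every pair.
Merge one congruence at a time:
  Start: x ≡ 0 (mod 8).
  Combine with x ≡ 0 (mod 12): gcd(8, 12) = 4; 0 - 0 = 0, which IS divisible by 4, so compatible.
    Write x = 0 + 8·t and substitute into x ≡ 0 (mod 12): 8·t ≡ 0 − 0 = 0 (mod 12).
    Divide the congruence (and modulus) by g = 4: 2·t ≡ 0 (mod 3).
    The inverse of 2 mod 3 is 2 (since 2·2 = 4 = 1·3 + 1), so t ≡ 2·0 = 0 ≡ 0 (mod 3).
    Then x = 0 + 8·0 = 0, valid modulo lcm(8, 12) = 24: x ≡ 0 (mod 24).
  Combine with x ≡ 18 (mod 21): gcd(24, 21) = 3; 18 - 0 = 18, which IS divisible by 3, so compatible.
    Write x = 0 + 24·t and substitute into x ≡ 18 (mod 21): 24·t ≡ 18 − 0 = 18 (mod 21).
    Divide the congruence (and modulus) by g = 3: 8·t ≡ 6 (mod 7).
    Reduce coefficients mod 7: 1·t ≡ 6 (mod 7).
    So t ≡ 6 (mod 7).
    Then x = 0 + 24·6 = 144, valid modulo lcm(24, 21) = 168: x ≡ 144 (mod 168).
Verify: 144 mod 8 = 0, 144 mod 12 = 0, 144 mod 21 = 18.

x ≡ 144 (mod 168).


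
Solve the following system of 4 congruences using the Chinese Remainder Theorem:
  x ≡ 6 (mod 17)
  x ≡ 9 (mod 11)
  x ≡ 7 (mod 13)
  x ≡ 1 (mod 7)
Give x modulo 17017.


Product of moduli M = 17 · 11 · 13 · 7 = 17017.
Merge one congruence at a time:
  Start: x ≡ 6 (mod 17).
  Combine with x ≡ 9 (mod 11); new modulus lcm = 187.
    Write x = 6 + 17·t and substitute into x ≡ 9 (mod 11): 17·t ≡ 9 − 6 = 3 (mod 11).
    Reduce coefficients mod 11: 6·t ≡ 3 (mod 11).
    The inverse of 6 mod 11 is 2 (since 6·2 = 12 = 1·11 + 1), so t ≡ 2·3 = 6 ≡ 6 (mod 11).
    Then x = 6 + 17·6 = 108, valid modulo lcm(17, 11) = 187: x ≡ 108 (mod 187).
  Combine with x ≡ 7 (mod 13); new modulus lcm = 2431.
    Write x = 108 + 187·t and substitute into x ≡ 7 (mod 13): 187·t ≡ 7 − 108 = -101 (mod 13).
    Reduce coefficients mod 13: 5·t ≡ 3 (mod 13).
    The inverse of 5 mod 13 is 8 (since 5·8 = 40 = 3·13 + 1), so t ≡ 8·3 = 24 ≡ 11 (mod 13).
    Then x = 108 + 187·11 = 2165, valid modulo lcm(187, 13) = 2431: x ≡ 2165 (mod 2431).
  Combine with x ≡ 1 (mod 7); new modulus lcm = 17017.
    Write x = 2165 + 2431·t and substitute into x ≡ 1 (mod 7): 2431·t ≡ 1 − 2165 = -2164 (mod 7).
    Reduce coefficients mod 7: 2·t ≡ 6 (mod 7).
    The inverse of 2 mod 7 is 4 (since 2·4 = 8 = 1·7 + 1), so t ≡ 4·6 = 24 ≡ 3 (mod 7).
    Then x = 2165 + 2431·3 = 9458, valid modulo lcm(2431, 7) = 17017: x ≡ 9458 (mod 17017).
Verify against each original: 9458 mod 17 = 6, 9458 mod 11 = 9, 9458 mod 13 = 7, 9458 mod 7 = 1.

x ≡ 9458 (mod 17017).
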